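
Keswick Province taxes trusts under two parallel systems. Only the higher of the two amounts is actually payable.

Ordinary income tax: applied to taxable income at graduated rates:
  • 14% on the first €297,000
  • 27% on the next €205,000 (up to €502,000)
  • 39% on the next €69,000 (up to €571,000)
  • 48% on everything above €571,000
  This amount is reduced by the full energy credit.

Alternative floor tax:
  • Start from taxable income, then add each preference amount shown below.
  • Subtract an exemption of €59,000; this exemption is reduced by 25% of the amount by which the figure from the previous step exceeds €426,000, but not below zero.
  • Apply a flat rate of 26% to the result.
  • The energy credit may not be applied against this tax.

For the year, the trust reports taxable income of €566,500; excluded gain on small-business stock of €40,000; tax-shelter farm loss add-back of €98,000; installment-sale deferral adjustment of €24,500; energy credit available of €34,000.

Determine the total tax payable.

€189,540

Ordinary income tax:
  €297,000 × 14% = €41,580
  €205,000 × 27% = €55,350
  €64,500 × 39% = €25,155
  → €122,085
  Less energy credit €34,000 → €88,085

Alternative floor tax:
  Adjusted income: €566,500 + €40,000 + €98,000 + €24,500 = €729,000
  Exemption: 25% × (€729,000 − €426,000) = €75,750 ≥ €59,000, so the exemption is fully phased out
  Base: €729,000 − €0 = €729,000
  €729,000 × 26% = €189,540

€189,540 > €88,085, so the alternative floor tax is the binding amount.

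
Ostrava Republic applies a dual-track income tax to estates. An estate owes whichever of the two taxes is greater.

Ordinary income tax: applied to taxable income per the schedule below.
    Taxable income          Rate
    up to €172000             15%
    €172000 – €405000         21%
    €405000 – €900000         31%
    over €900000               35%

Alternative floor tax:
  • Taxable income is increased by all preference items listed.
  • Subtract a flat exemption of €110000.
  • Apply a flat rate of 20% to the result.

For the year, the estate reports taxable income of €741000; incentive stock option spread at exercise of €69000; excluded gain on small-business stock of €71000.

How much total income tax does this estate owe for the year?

€178890

Alternative floor tax:
  Adjusted income: €741000 + €69000 + €71000 = €881000
  Less exemption €110000 → base €771000
  €771000 × 20% = €154200

Ordinary income tax:
  €172000 × 15% = €25800
  €233000 × 21% = €48930
  €336000 × 31% = €104160
  → €178890

€178890 > €154200, so the ordinary income tax governs.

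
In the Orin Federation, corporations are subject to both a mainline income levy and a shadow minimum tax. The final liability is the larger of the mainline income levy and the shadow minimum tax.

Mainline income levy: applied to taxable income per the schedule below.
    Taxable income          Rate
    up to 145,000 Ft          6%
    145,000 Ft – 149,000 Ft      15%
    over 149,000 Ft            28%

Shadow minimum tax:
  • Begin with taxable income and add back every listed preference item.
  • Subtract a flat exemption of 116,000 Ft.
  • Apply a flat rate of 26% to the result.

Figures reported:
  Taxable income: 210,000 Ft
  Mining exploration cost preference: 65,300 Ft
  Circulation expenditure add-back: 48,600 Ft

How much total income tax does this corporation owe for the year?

Shadow minimum tax:
  Adjusted income: 210,000 Ft + 65,300 Ft + 48,600 Ft = 323,900 Ft
  Less exemption 116,000 Ft → base 207,900 Ft
  207,900 Ft × 26% = 54,054 Ft

Mainline income levy:
  145,000 Ft × 6% = 8,700 Ft
  4,000 Ft × 15% = 600 Ft
  61,000 Ft × 28% = 17,080 Ft
  → 26,380 Ft

54,054 Ft > 26,380 Ft, so the shadow minimum tax is the binding amount.

54,054 Ft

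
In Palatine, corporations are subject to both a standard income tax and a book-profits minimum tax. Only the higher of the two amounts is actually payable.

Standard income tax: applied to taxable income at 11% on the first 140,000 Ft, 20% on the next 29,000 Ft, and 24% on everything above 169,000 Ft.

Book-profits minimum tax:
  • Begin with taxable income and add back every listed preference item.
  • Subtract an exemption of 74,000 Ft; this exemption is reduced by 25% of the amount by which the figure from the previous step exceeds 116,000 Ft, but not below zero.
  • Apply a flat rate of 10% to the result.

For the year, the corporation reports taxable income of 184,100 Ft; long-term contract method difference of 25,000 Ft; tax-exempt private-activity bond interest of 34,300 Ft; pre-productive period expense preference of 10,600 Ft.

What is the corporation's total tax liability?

24,824 Ft

Standard income tax:
  140,000 Ft × 11% = 15,400 Ft
  29,000 Ft × 20% = 5,800 Ft
  15,100 Ft × 24% = 3,624 Ft
  → 24,824 Ft

Book-profits minimum tax:
  Adjusted income: 184,100 Ft + 25,000 Ft + 34,300 Ft + 10,600 Ft = 254,000 Ft
  Exemption: 74,000 Ft − 25% × (254,000 Ft − 116,000 Ft) = 74,000 Ft − 34,500 Ft = 39,500 Ft
  Base: 254,000 Ft − 39,500 Ft = 214,500 Ft
  214,500 Ft × 10% = 21,450 Ft

24,824 Ft > 21,450 Ft, so the standard income tax governs.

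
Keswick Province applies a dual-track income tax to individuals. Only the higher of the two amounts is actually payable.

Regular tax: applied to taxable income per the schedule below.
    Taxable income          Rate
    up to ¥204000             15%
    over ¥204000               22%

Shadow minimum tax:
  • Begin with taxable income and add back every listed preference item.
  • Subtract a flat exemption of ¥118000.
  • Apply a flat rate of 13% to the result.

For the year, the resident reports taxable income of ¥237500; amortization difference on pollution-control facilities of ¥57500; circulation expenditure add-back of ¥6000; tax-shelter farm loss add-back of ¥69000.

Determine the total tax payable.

¥37970

Shadow minimum tax:
  Adjusted income: ¥237500 + ¥57500 + ¥6000 + ¥69000 = ¥370000
  Less exemption ¥118000 → base ¥252000
  ¥252000 × 13% = ¥32760

Regular tax:
  ¥204000 × 15% = ¥30600
  ¥33500 × 22% = ¥7370
  → ¥37970

¥37970 > ¥32760, so the regular tax governs.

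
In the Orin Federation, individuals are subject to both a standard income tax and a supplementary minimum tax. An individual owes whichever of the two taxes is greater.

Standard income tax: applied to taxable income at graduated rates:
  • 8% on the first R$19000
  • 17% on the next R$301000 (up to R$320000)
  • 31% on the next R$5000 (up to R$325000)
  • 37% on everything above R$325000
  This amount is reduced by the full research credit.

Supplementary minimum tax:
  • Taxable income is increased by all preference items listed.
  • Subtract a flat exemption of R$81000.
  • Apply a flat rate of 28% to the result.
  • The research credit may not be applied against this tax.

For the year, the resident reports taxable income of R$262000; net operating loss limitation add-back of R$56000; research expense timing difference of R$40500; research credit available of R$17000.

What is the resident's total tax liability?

R$77700

Standard income tax:
  R$19000 × 8% = R$1520
  R$243000 × 17% = R$41310
  → R$42830
  Less research credit R$17000 → R$25830

Supplementary minimum tax:
  Adjusted income: R$262000 + R$56000 + R$40500 = R$358500
  Less exemption R$81000 → base R$277500
  R$277500 × 28% = R$77700

R$77700 > R$25830, so the supplementary minimum tax is the binding amount.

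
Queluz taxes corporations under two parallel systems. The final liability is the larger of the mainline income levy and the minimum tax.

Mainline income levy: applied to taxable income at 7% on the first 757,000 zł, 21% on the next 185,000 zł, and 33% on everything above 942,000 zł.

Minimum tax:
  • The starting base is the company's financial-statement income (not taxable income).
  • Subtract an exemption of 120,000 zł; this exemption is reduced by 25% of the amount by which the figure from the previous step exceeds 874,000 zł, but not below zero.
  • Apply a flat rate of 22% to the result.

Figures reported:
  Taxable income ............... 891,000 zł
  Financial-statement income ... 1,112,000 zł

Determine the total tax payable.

231,330 zł

Mainline income levy:
  757,000 zł × 7% = 52,990 zł
  134,000 zł × 21% = 28,140 zł
  → 81,130 zł

Minimum tax:
  Base (financial-statement income): 1,112,000 zł
  Exemption: 120,000 zł − 25% × (1,112,000 zł − 874,000 zł) = 120,000 zł − 59,500 zł = 60,500 zł
  Base: 1,112,000 zł − 60,500 zł = 1,051,500 zł
  1,051,500 zł × 22% = 231,330 zł

231,330 zł > 81,130 zł, so the minimum tax is the binding amount.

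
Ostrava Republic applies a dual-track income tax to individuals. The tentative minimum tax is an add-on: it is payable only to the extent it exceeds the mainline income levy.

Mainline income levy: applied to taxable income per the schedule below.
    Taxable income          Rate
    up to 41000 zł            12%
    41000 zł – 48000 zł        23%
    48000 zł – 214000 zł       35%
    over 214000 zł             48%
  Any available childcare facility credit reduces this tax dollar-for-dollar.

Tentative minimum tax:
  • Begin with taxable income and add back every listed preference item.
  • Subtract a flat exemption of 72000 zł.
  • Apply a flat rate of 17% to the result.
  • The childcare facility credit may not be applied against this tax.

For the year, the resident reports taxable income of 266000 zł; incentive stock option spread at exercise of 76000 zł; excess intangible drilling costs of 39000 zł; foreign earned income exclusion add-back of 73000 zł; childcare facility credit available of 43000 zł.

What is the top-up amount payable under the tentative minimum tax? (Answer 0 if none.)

18350 zł

Mainline income levy:
  41000 zł × 12% = 4920 zł
  7000 zł × 23% = 1610 zł
  166000 zł × 35% = 58100 zł
  52000 zł × 48% = 24960 zł
  → 89590 zł
  Less childcare facility credit 43000 zł → 46590 zł

Tentative minimum tax:
  Adjusted income: 266000 zł + 76000 zł + 39000 zł + 73000 zł = 454000 zł
  Less exemption 72000 zł → base 382000 zł
  382000 zł × 17% = 64940 zł

Excess of tentative minimum tax over mainline income levy: 64940 zł − 46590 zł = 18350 zł.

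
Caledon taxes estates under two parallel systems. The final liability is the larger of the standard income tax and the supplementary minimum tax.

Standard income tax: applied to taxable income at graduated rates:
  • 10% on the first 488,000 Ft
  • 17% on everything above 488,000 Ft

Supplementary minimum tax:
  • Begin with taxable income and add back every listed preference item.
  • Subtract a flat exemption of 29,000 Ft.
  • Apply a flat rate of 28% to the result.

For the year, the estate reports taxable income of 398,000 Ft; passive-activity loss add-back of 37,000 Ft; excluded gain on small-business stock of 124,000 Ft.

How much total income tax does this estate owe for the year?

148,400 Ft

Standard income tax:
  398,000 Ft × 10% = 39,800 Ft

Supplementary minimum tax:
  Adjusted income: 398,000 Ft + 37,000 Ft + 124,000 Ft = 559,000 Ft
  Less exemption 29,000 Ft → base 530,000 Ft
  530,000 Ft × 28% = 148,400 Ft

148,400 Ft > 39,800 Ft, so the supplementary minimum tax is the binding amount.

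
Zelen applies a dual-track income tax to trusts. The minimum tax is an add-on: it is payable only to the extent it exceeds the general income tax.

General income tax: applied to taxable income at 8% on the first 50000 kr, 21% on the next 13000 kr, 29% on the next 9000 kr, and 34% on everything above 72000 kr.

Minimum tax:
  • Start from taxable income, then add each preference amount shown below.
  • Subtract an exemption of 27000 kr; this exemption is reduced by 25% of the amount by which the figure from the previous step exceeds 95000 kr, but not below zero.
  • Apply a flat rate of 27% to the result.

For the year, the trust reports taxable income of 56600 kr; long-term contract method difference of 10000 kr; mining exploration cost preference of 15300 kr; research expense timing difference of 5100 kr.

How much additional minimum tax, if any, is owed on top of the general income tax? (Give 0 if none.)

10814 kr

Minimum tax:
  Adjusted income: 56600 kr + 10000 kr + 15300 kr + 5100 kr = 87000 kr
  Exemption: 87000 kr ≤ 95000 kr, so full 27000 kr applies
  Base: 87000 kr − 27000 kr = 60000 kr
  60000 kr × 27% = 16200 kr

General income tax:
  50000 kr × 8% = 4000 kr
  6600 kr × 21% = 1386 kr
  → 5386 kr

Excess of minimum tax over general income tax: 16200 kr − 5386 kr = 10814 kr.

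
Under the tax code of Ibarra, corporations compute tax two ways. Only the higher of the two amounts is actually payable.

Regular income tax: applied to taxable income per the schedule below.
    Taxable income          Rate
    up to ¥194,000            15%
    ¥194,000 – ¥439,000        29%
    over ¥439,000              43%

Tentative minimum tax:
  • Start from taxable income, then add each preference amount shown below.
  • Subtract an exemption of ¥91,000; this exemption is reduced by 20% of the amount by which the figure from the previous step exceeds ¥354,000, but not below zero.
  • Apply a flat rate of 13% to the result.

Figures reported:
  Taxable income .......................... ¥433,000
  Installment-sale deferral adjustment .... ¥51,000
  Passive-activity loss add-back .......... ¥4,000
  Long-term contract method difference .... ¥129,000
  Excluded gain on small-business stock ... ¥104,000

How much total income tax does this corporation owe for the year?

¥98,410

Tentative minimum tax:
  Adjusted income: ¥433,000 + ¥51,000 + ¥4,000 + ¥129,000 + ¥104,000 = ¥721,000
  Exemption: ¥91,000 − 20% × (¥721,000 − ¥354,000) = ¥91,000 − ¥73,400 = ¥17,600
  Base: ¥721,000 − ¥17,600 = ¥703,400
  ¥703,400 × 13% = ¥91,442

Regular income tax:
  ¥194,000 × 15% = ¥29,100
  ¥239,000 × 29% = ¥69,310
  → ¥98,410

¥98,410 > ¥91,442, so the regular income tax governs.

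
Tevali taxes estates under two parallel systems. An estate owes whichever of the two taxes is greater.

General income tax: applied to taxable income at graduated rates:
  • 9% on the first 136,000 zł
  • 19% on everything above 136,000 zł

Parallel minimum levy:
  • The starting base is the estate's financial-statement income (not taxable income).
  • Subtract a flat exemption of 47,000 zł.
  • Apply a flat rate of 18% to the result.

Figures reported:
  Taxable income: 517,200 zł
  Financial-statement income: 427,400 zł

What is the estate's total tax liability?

84,668 zł

General income tax:
  136,000 zł × 9% = 12,240 zł
  381,200 zł × 19% = 72,428 zł
  → 84,668 zł

Parallel minimum levy:
  Base (financial-statement income): 427,400 zł
  Less exemption 47,000 zł → base 380,400 zł
  380,400 zł × 18% = 68,472 zł

84,668 zł > 68,472 zł, so the general income tax governs.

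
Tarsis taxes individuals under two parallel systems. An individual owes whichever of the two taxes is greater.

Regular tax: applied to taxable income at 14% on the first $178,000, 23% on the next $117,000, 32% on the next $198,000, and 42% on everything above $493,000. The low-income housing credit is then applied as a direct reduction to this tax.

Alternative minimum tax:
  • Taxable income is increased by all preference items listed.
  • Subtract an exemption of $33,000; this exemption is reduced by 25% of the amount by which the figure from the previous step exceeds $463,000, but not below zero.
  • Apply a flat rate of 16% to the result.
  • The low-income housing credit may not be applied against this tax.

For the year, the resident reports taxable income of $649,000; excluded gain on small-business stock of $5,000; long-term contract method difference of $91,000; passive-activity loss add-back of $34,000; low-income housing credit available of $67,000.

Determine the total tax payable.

$124,640

Alternative minimum tax:
  Adjusted income: $649,000 + $5,000 + $91,000 + $34,000 = $779,000
  Exemption: 25% × ($779,000 − $463,000) = $79,000 ≥ $33,000, so the exemption is fully phased out
  Base: $779,000 − $0 = $779,000
  $779,000 × 16% = $124,640

Regular tax:
  $178,000 × 14% = $24,920
  $117,000 × 23% = $26,910
  $198,000 × 32% = $63,360
  $156,000 × 42% = $65,520
  → $180,710
  Less low-income housing credit $67,000 → $113,710

$124,640 > $113,710, so the alternative minimum tax is the binding amount.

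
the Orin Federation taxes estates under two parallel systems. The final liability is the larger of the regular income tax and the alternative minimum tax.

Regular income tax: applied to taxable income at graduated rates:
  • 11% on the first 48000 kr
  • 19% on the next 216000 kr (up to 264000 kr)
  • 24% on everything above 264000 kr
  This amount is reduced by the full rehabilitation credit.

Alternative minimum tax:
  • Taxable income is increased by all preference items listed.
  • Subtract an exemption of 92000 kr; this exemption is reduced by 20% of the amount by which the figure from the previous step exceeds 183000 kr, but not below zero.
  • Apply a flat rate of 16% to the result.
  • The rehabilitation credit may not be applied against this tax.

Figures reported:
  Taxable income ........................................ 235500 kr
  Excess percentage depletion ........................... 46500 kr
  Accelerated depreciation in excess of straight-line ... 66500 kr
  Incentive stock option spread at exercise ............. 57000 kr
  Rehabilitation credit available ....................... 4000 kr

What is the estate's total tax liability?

57280 kr

Alternative minimum tax:
  Adjusted income: 235500 kr + 46500 kr + 66500 kr + 57000 kr = 405500 kr
  Exemption: 92000 kr − 20% × (405500 kr − 183000 kr) = 92000 kr − 44500 kr = 47500 kr
  Base: 405500 kr − 47500 kr = 358000 kr
  358000 kr × 16% = 57280 kr

Regular income tax:
  48000 kr × 11% = 5280 kr
  187500 kr × 19% = 35625 kr
  → 40905 kr
  Less rehabilitation credit 4000 kr → 36905 kr

57280 kr > 36905 kr, so the alternative minimum tax is the binding amount.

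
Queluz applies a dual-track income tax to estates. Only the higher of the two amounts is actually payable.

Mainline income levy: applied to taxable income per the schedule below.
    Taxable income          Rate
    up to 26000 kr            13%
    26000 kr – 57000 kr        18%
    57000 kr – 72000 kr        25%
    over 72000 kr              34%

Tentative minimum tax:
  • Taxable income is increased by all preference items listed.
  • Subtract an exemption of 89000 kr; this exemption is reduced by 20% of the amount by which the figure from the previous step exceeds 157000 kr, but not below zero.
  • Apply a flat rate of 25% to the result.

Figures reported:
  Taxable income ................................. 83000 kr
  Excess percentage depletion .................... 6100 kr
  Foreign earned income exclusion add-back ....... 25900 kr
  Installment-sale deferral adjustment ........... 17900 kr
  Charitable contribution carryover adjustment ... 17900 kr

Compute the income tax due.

16450 kr

Mainline income levy:
  26000 kr × 13% = 3380 kr
  31000 kr × 18% = 5580 kr
  15000 kr × 25% = 3750 kr
  11000 kr × 34% = 3740 kr
  → 16450 kr

Tentative minimum tax:
  Adjusted income: 83000 kr + 6100 kr + 25900 kr + 17900 kr + 17900 kr = 150800 kr
  Exemption: 150800 kr ≤ 157000 kr, so full 89000 kr applies
  Base: 150800 kr − 89000 kr = 61800 kr
  61800 kr × 25% = 15450 kr

16450 kr > 15450 kr, so the mainline income levy governs.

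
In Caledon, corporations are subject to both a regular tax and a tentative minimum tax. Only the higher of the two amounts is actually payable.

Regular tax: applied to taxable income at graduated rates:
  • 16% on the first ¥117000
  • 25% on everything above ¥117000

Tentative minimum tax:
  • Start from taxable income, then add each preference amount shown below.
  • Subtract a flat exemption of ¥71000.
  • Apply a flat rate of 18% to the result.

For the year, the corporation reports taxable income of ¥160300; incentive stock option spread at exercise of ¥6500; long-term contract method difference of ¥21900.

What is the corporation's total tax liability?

¥29545

Regular tax:
  ¥117000 × 16% = ¥18720
  ¥43300 × 25% = ¥10825
  → ¥29545

Tentative minimum tax:
  Adjusted income: ¥160300 + ¥6500 + ¥21900 = ¥188700
  Less exemption ¥71000 → base ¥117700
  ¥117700 × 18% = ¥21186

¥29545 > ¥21186, so the regular tax governs.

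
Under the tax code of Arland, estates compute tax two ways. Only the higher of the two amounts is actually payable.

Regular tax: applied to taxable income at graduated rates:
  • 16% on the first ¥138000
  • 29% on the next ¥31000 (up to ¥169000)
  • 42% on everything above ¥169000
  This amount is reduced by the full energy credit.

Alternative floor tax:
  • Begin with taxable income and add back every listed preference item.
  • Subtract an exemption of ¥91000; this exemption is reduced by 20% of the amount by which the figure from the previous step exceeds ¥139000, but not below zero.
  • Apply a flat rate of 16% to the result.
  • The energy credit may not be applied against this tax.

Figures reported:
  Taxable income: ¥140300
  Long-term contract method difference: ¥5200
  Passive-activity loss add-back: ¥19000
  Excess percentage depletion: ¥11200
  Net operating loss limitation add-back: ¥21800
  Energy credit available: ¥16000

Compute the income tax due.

¥18912

Regular tax:
  ¥138000 × 16% = ¥22080
  ¥2300 × 29% = ¥667
  → ¥22747
  Less energy credit ¥16000 → ¥6747

Alternative floor tax:
  Adjusted income: ¥140300 + ¥5200 + ¥19000 + ¥11200 + ¥21800 = ¥197500
  Exemption: ¥91000 − 20% × (¥197500 − ¥139000) = ¥91000 − ¥11700 = ¥79300
  Base: ¥197500 − ¥79300 = ¥118200
  ¥118200 × 16% = ¥18912

¥18912 > ¥6747, so the alternative floor tax is the binding amount.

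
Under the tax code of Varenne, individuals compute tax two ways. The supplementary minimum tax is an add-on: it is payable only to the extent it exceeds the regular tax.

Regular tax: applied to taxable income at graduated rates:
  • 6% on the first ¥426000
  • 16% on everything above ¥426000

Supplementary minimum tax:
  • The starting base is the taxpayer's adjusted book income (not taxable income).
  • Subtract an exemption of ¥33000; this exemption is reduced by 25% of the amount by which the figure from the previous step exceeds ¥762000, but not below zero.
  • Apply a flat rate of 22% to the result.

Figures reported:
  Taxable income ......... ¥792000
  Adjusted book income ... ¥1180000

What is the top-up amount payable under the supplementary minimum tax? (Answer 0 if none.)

¥175480

Regular tax:
  ¥426000 × 6% = ¥25560
  ¥366000 × 16% = ¥58560
  → ¥84120

Supplementary minimum tax:
  Base (adjusted book income): ¥1180000
  Exemption: 25% × (¥1180000 − ¥762000) = ¥104500 ≥ ¥33000, so the exemption is fully phased out
  Base: ¥1180000 − ¥0 = ¥1180000
  ¥1180000 × 22% = ¥259600

Excess of supplementary minimum tax over regular tax: ¥259600 − ¥84120 = ¥175480.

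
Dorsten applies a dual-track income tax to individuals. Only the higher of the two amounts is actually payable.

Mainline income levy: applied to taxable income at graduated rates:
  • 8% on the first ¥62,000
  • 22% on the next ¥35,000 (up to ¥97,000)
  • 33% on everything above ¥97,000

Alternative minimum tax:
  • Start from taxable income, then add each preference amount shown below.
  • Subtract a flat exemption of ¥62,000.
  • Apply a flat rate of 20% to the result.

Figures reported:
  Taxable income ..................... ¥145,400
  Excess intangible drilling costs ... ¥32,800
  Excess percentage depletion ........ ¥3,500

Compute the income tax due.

¥28,632

Mainline income levy:
  ¥62,000 × 8% = ¥4,960
  ¥35,000 × 22% = ¥7,700
  ¥48,400 × 33% = ¥15,972
  → ¥28,632

Alternative minimum tax:
  Adjusted income: ¥145,400 + ¥32,800 + ¥3,500 = ¥181,700
  Less exemption ¥62,000 → base ¥119,700
  ¥119,700 × 20% = ¥23,940

¥28,632 > ¥23,940, so the mainline income levy governs.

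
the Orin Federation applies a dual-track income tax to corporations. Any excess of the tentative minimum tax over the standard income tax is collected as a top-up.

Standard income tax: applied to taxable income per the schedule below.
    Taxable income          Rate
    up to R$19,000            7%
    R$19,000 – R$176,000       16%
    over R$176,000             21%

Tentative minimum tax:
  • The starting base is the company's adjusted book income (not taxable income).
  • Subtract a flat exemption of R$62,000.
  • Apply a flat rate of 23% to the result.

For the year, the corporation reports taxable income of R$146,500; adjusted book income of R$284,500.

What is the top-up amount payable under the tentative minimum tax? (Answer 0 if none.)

R$29,445

Tentative minimum tax:
  Base (adjusted book income): R$284,500
  Less exemption R$62,000 → base R$222,500
  R$222,500 × 23% = R$51,175

Standard income tax:
  R$19,000 × 7% = R$1,330
  R$127,500 × 16% = R$20,400
  → R$21,730

Excess of tentative minimum tax over standard income tax: R$51,175 − R$21,730 = R$29,445.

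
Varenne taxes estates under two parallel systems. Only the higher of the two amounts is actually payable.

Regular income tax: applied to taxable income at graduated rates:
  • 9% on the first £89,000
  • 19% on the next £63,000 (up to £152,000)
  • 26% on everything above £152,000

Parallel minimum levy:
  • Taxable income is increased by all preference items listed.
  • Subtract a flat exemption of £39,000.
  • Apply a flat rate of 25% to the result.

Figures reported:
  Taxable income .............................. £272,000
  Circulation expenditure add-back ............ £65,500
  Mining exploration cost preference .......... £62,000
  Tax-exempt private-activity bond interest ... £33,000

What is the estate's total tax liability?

£98,375

Regular income tax:
  £89,000 × 9% = £8,010
  £63,000 × 19% = £11,970
  £120,000 × 26% = £31,200
  → £51,180

Parallel minimum levy:
  Adjusted income: £272,000 + £65,500 + £62,000 + £33,000 = £432,500
  Less exemption £39,000 → base £393,500
  £393,500 × 25% = £98,375

£98,375 > £51,180, so the parallel minimum levy is the binding amount.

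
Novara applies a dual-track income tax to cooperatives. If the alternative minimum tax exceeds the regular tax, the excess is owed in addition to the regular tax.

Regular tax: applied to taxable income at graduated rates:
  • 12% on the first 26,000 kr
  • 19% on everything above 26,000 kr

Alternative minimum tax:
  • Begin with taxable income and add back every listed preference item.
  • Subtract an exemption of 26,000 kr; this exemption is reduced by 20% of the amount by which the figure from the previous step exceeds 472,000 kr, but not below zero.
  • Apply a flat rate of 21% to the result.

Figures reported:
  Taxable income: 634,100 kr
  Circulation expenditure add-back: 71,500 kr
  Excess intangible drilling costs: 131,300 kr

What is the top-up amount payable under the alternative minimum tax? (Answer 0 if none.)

Alternative minimum tax:
  Adjusted income: 634,100 kr + 71,500 kr + 131,300 kr = 836,900 kr
  Exemption: 20% × (836,900 kr − 472,000 kr) = 72,980 kr ≥ 26,000 kr, so the exemption is fully phased out
  Base: 836,900 kr − 0 kr = 836,900 kr
  836,900 kr × 21% = 175,749 kr

Regular tax:
  26,000 kr × 12% = 3,120 kr
  608,100 kr × 19% = 115,539 kr
  → 118,659 kr

Excess of alternative minimum tax over regular tax: 175,749 kr − 118,659 kr = 57,090 kr.

57,090 kr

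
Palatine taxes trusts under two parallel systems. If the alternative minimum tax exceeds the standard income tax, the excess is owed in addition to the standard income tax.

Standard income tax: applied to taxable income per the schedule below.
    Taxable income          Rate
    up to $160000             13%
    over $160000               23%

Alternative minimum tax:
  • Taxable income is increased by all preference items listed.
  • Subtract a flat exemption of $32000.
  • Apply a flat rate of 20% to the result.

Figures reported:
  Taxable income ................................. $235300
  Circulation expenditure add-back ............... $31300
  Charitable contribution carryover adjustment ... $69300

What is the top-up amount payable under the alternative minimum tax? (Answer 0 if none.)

$22661

Standard income tax:
  $160000 × 13% = $20800
  $75300 × 23% = $17319
  → $38119

Alternative minimum tax:
  Adjusted income: $235300 + $31300 + $69300 = $335900
  Less exemption $32000 → base $303900
  $303900 × 20% = $60780

Excess of alternative minimum tax over standard income tax: $60780 − $38119 = $22661.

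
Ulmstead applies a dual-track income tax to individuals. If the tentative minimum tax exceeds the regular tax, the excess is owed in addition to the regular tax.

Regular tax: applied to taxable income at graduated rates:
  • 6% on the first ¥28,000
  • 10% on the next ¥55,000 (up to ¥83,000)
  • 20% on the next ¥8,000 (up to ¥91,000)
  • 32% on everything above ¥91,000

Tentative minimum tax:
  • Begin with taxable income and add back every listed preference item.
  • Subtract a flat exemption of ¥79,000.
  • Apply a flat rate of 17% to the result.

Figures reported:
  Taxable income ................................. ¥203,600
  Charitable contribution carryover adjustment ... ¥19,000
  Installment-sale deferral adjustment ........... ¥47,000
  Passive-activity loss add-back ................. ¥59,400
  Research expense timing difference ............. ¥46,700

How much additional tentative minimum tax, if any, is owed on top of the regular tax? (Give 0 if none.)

Regular tax:
  ¥28,000 × 6% = ¥1,680
  ¥55,000 × 10% = ¥5,500
  ¥8,000 × 20% = ¥1,600
  ¥112,600 × 32% = ¥36,032
  → ¥44,812

Tentative minimum tax:
  Adjusted income: ¥203,600 + ¥19,000 + ¥47,000 + ¥59,400 + ¥46,700 = ¥375,700
  Less exemption ¥79,000 → base ¥296,700
  ¥296,700 × 17% = ¥50,439

Excess of tentative minimum tax over regular tax: ¥50,439 − ¥44,812 = ¥5,627.

¥5,627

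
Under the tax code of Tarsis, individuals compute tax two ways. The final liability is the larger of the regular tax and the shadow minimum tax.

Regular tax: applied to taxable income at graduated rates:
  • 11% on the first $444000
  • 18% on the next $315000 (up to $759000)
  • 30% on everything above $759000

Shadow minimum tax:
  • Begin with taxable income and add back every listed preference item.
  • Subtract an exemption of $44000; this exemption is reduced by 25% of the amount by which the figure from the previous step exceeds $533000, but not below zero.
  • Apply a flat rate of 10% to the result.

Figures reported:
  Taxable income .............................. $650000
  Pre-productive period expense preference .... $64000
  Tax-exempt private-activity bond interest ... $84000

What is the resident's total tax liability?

Shadow minimum tax:
  Adjusted income: $650000 + $64000 + $84000 = $798000
  Exemption: 25% × ($798000 − $533000) = $66250 ≥ $44000, so the exemption is fully phased out
  Base: $798000 − $0 = $798000
  $798000 × 10% = $79800

Regular tax:
  $444000 × 11% = $48840
  $206000 × 18% = $37080
  → $85920

$85920 > $79800, so the regular tax governs.

$85920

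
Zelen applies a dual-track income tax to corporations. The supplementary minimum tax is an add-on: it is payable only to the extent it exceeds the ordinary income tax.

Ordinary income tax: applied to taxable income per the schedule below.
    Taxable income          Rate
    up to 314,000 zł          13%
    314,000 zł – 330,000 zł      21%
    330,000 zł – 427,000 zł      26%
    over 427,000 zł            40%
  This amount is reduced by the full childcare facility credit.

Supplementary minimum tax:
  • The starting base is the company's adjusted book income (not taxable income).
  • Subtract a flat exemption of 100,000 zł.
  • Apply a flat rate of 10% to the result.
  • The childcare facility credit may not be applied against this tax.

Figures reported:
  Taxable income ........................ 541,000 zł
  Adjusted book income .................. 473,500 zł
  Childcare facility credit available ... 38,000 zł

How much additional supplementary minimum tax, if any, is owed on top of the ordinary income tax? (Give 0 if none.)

0 zł

Supplementary minimum tax:
  Base (adjusted book income): 473,500 zł
  Less exemption 100,000 zł → base 373,500 zł
  373,500 zł × 10% = 37,350 zł

Ordinary income tax:
  314,000 zł × 13% = 40,820 zł
  16,000 zł × 21% = 3,360 zł
  97,000 zł × 26% = 25,220 zł
  114,000 zł × 40% = 45,600 zł
  → 115,000 zł
  Less childcare facility credit 38,000 zł → 77,000 zł

37,350 zł ≤ 77,000 zł, so no add-on is due.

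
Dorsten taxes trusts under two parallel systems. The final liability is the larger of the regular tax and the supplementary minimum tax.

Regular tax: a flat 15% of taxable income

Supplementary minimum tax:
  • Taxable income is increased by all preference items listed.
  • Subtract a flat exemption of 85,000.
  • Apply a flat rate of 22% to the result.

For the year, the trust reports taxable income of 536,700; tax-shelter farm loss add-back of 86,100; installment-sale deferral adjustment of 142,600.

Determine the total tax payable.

Supplementary minimum tax:
  Adjusted income: 536,700 + 86,100 + 142,600 = 765,400
  Less exemption 85,000 → base 680,400
  680,400 × 22% = 149,688

Regular tax:
  536,700 × 15% = 80,505

149,688 > 80,505, so the supplementary minimum tax is the binding amount.

149,688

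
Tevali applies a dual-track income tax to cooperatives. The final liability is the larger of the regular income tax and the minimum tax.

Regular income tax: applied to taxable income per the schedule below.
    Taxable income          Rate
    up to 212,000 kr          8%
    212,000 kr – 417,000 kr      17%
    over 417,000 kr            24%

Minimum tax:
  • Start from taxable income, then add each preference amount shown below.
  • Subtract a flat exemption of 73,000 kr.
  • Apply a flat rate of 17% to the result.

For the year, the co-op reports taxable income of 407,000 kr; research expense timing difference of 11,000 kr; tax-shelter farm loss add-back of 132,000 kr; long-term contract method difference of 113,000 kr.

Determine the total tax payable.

100,300 kr

Minimum tax:
  Adjusted income: 407,000 kr + 11,000 kr + 132,000 kr + 113,000 kr = 663,000 kr
  Less exemption 73,000 kr → base 590,000 kr
  590,000 kr × 17% = 100,300 kr

Regular income tax:
  212,000 kr × 8% = 16,960 kr
  195,000 kr × 17% = 33,150 kr
  → 50,110 kr

100,300 kr > 50,110 kr, so the minimum tax is the binding amount.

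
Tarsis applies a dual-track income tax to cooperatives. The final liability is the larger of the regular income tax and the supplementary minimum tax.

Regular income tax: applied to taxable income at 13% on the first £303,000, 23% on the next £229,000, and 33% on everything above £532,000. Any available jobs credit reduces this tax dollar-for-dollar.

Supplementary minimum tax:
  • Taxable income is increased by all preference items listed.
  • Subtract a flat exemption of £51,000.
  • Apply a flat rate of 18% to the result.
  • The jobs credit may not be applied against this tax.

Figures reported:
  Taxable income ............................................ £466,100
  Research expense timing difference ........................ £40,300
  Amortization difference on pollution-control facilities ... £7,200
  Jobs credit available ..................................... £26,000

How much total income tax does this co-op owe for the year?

£83,268

Regular income tax:
  £303,000 × 13% = £39,390
  £163,100 × 23% = £37,513
  → £76,903
  Less jobs credit £26,000 → £50,903

Supplementary minimum tax:
  Adjusted income: £466,100 + £40,300 + £7,200 = £513,600
  Less exemption £51,000 → base £462,600
  £462,600 × 18% = £83,268

£83,268 > £50,903, so the supplementary minimum tax is the binding amount.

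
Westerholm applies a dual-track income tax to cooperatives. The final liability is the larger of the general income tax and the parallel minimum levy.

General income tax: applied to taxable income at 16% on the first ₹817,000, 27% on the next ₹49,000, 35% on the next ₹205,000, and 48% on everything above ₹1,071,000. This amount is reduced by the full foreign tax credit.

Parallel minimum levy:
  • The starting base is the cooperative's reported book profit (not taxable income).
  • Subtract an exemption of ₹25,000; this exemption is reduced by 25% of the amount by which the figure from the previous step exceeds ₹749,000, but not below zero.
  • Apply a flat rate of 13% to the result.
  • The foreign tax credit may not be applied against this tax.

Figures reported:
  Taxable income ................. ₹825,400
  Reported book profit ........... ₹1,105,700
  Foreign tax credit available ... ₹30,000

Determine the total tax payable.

Parallel minimum levy:
  Base (reported book profit): ₹1,105,700
  Exemption: 25% × (₹1,105,700 − ₹749,000) = ₹89,175 ≥ ₹25,000, so the exemption is fully phased out
  Base: ₹1,105,700 − ₹0 = ₹1,105,700
  ₹1,105,700 × 13% = ₹143,741

General income tax:
  ₹817,000 × 16% = ₹130,720
  ₹8,400 × 27% = ₹2,268
  → ₹132,988
  Less foreign tax credit ₹30,000 → ₹102,988

₹143,741 > ₹102,988, so the parallel minimum levy is the binding amount.

₹143,741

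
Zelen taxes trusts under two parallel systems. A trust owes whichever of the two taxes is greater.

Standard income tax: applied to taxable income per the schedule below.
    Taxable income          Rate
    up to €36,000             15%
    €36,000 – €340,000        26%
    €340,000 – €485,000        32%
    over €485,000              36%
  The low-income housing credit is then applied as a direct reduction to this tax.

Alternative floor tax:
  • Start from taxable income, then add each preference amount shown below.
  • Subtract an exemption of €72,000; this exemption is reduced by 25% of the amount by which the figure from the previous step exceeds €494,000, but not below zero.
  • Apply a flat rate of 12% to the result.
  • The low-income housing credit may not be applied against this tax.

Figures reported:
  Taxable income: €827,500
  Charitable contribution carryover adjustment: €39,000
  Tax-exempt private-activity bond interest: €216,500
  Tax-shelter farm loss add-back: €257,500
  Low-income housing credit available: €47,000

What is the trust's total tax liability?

€207,140

Standard income tax:
  €36,000 × 15% = €5,400
  €304,000 × 26% = €79,040
  €145,000 × 32% = €46,400
  €342,500 × 36% = €123,300
  → €254,140
  Less low-income housing credit €47,000 → €207,140

Alternative floor tax:
  Adjusted income: €827,500 + €39,000 + €216,500 + €257,500 = €1,340,500
  Exemption: 25% × (€1,340,500 − €494,000) = €211,625 ≥ €72,000, so the exemption is fully phased out
  Base: €1,340,500 − €0 = €1,340,500
  €1,340,500 × 12% = €160,860

€207,140 > €160,860, so the standard income tax governs.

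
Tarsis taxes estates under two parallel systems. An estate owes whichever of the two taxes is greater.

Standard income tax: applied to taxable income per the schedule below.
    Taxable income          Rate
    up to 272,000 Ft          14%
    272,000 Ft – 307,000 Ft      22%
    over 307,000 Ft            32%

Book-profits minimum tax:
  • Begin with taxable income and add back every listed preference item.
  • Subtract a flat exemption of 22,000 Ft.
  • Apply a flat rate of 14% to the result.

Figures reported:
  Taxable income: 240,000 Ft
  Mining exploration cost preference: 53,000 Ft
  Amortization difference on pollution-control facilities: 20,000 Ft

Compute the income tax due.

40,740 Ft

Standard income tax:
  240,000 Ft × 14% = 33,600 Ft

Book-profits minimum tax:
  Adjusted income: 240,000 Ft + 53,000 Ft + 20,000 Ft = 313,000 Ft
  Less exemption 22,000 Ft → base 291,000 Ft
  291,000 Ft × 14% = 40,740 Ft

40,740 Ft > 33,600 Ft, so the book-profits minimum tax is the binding amount.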